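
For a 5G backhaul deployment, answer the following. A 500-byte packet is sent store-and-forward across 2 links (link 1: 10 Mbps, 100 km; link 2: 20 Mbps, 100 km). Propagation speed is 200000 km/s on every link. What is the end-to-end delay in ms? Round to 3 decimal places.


Packet = 500 bytes = 4000 bits. Store-and-forward: sum (t_trans + t_prop) per link.
Link 1: t_trans = 4000/(10*10^6) s = 0.4000 ms; t_prop = 100/200000 s = 0.5000 ms; subtotal = 0.9000 ms
Link 2: t_trans = 4000/(20*10^6) s = 0.2000 ms; t_prop = 100/200000 s = 0.5000 ms; subtotal = 0.7000 ms
End-to-end = 0.9000 + 0.7000 = 1.6000 ms -> 1.600 ms (3 dp)

1.600


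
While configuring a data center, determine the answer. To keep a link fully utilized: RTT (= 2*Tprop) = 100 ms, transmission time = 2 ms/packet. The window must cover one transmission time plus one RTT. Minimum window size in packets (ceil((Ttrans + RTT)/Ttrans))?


Given: Ttrans = 2 ms, RTT = 100 ms (= 2 * Tprop, Tprop = 50 ms)
Time until first ACK returns = Ttrans + RTT = 2 + 100 = 102 ms
Need W * Ttrans >= Ttrans + RTT  ->  W >= (Ttrans + RTT) / Ttrans
(Ttrans + RTT) / Ttrans = 102 / 2 = 51
W_min = ceil(51) = 51

51


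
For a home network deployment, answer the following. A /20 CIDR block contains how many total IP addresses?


Given: CIDR prefix /20
Host bits = 32 - 20 = 12
Total addresses = 2^12 = 4096

4096


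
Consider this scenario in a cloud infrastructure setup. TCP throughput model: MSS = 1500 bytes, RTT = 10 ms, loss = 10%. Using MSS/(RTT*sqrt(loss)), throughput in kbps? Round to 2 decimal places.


Given: MSS = 1500 bytes, RTT = 10 ms, loss = 10%
RTT in seconds = 10 / 1000 = 0.01
Loss rate = 10% = 0.1
sqrt(loss) = sqrt(0.1) = 0.316227766017
Throughput (bytes/s) = 1500 / (0.01 * 0.316227766017) = 474341.6490
Throughput (kbps) = 474341.6490 * 8 / 1000 = 3794.733192 -> 3794.73 kbps (2 dp)

3794.73


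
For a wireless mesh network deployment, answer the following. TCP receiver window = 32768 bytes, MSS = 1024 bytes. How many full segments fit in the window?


Given: RWND = 32768 bytes, MSS = 1024 bytes
Full segments = floor(RWND / MSS)
Full segments = floor(32768 / 1024)
Full segments = floor(32.0) = 32

32


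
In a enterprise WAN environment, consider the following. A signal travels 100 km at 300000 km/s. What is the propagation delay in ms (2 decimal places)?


Given: distance = 100 km, speed = 300000 km/s
Delay = distance / speed = 100 / 300000 seconds
Delay in ms = 100 * 1000 / 300000
Delay = 0.3333 ms
Rounded to 2 dp = 0.33 ms

0.33


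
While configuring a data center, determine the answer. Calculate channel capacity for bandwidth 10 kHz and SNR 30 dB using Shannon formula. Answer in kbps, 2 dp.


Given: B = 10 kHz, SNR = 30 dB
SNR linear = 10^(30/10) = 1000
1 + SNR = 1001
log2(1001) = 9.9672262588
C = 10 * 1000 * 9.9672262588 = 99672.2626 bps
C = 99.672263 kbps -> 99.67 kbps (2 dp)

99.67


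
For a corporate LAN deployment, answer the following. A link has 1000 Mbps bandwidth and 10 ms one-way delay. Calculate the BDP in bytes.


Given: bandwidth = 1000 Mbps, delay = 10 ms
BDP in bits = 1000 * 10^6 * 10 / 1000
BDP in bits = 10000000
BDP in bytes = 10000000 / 8 = 1250000

1250000


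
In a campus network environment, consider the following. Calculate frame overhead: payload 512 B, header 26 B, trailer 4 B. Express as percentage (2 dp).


Given: payload = 512 B, header = 26 B, trailer = 4 B
Overhead bytes = header + trailer = 26 + 4 = 30
Total frame = payload + overhead = 512 + 30 = 542
Overhead % = 30 / 542 * 100 = 5.5351% -> 5.54% (2 dp)

5.54


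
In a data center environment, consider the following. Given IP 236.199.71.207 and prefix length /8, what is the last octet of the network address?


Given: IP = 236.199.71.207, prefix = /8
Subnet mask = 255.0.0.0
Last octet of IP: 207
Last octet of mask: 0
Network last octet = 207 AND 0 = 0

0


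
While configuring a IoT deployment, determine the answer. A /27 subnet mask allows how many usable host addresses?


Given: subnet mask /27
Host bits = 32 - 27 = 5
Total addresses = 2^5 = 32
Usable hosts = 32 - 2 (network + broadcast) = 30

30


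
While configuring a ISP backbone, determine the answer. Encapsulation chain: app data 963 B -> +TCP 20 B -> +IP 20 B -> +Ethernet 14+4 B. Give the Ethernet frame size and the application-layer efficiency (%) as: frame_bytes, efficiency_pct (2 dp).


TCP segment = 963 + 20 = 983 B
IP packet = 983 + 20 = 1003 B
Ethernet frame = 1003 + 14 + 4 = 1021 B
Efficiency = app / frame = 963 / 1021 = 0.943193 = 94.3193% -> 94.32% (2 dp)

1021, 94.32


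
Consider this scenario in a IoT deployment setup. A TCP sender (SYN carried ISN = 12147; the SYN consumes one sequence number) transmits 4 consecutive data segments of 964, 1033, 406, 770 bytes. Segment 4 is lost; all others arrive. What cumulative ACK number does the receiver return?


SYN uses sequence number 12147; first data byte = ISN + 1 = 12148.
Segment 1: SEQ = 12148, len = 964 B, covers [12148, 13111]
Segment 2: SEQ = 13112, len = 1033 B, covers [13112, 14144]
Segment 3: SEQ = 14145, len = 406 B, covers [14145, 14550]
Segment 4: SEQ = 14551, len = 770 B, covers [14551, 15320] [LOST]
In-order data received: bytes [12148, 14550] (segments 1..3).
Segment 4 missing -> gap begins at byte 14551.
Cumulative ACK = next expected in-order byte = 12148 + 964 + 1033 + 406 = 14551

14551


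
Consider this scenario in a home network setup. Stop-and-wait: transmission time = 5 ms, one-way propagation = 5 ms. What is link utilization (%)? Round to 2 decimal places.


Given: Ttrans = 5 ms, Tprop = 5 ms
RTT = 2 * Tprop = 2 * 5 = 10 ms
U = Ttrans / (Ttrans + RTT)
U = 5 / (5 + 10)
U = 5 / 15 = 0.333333
U% = 33.33%

33.33


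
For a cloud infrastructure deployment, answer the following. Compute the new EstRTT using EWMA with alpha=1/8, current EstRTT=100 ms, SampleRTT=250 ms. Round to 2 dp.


Given: EstRTT = 100 ms, SampleRTT = 250 ms, alpha = 1/8
New EstRTT = (1 - alpha) * EstRTT + alpha * SampleRTT
(7/8) * 100 = 87.5
(1/8) * 250 = 31.25
New EstRTT = 87.5 + 31.25 = 118.75 ms -> 118.75 ms (2 dp)

118.75


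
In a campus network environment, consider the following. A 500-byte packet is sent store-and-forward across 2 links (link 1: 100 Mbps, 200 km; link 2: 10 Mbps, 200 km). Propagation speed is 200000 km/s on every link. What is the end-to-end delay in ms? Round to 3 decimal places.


Packet = 500 bytes = 4000 bits. Store-and-forward: sum (t_trans + t_prop) per link.
Link 1: t_trans = 4000/(100*10^6) s = 0.0400 ms; t_prop = 200/200000 s = 1.0000 ms; subtotal = 1.0400 ms
Link 2: t_trans = 4000/(10*10^6) s = 0.4000 ms; t_prop = 200/200000 s = 1.0000 ms; subtotal = 1.4000 ms
End-to-end = 1.0400 + 1.4000 = 2.4400 ms -> 2.440 ms (3 dp)

2.440


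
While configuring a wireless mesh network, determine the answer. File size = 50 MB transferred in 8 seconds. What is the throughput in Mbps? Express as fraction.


Given: file = 50 MB, time = 8 s
File in Mb = 50 * 8 = 400 Mb
Throughput = 400 / 8 Mbps
Throughput = 50 Mbps

50


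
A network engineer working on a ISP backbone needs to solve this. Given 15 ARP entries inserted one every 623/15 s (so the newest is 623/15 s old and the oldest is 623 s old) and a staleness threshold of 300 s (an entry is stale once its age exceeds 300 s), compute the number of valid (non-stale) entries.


Ages are k * 623/15 s for k = 1..15 (spacing = 41.5333 s).
Entry k is valid iff k * 623/15 <= 300 iff k <= 15 * 300 / 623 = 7.2231
n_valid = floor(7.2231) = 7
(n_stale = 15 - 7 = 8)

7


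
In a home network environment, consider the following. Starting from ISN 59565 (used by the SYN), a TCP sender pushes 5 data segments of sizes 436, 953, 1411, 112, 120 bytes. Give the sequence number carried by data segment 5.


The SYN occupies sequence number ISN = 59565, so the first data byte is ISN + 1 = 59566.
SEQ of data segment i = (ISN + 1) + sum of payload sizes of segments 1..i-1.
Segment 1: SEQ = 59566, payload = 436 bytes
Segment 2: SEQ = 60002, payload = 953 bytes
Segment 3: SEQ = 60955, payload = 1411 bytes
Segment 4: SEQ = 62366, payload = 112 bytes
Segment 5: SEQ = 62478, payload = 120 bytes
SEQ of segment 5 = 59566 + 436 + 953 + 1411 + 112 = 62478

62478


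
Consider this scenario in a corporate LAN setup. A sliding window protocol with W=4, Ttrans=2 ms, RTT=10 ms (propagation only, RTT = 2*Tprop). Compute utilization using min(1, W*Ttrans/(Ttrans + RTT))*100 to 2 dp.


Given: W = 4, Ttrans = 2 ms, RTT = 10 ms (= 2 * Tprop, Tprop = 5 ms)
Cycle time = Ttrans + RTT = 2 + 10 = 12 ms (first packet sent until its ACK returns)
W * Ttrans = 4 * 2 = 8 ms of sending per cycle
W * Ttrans / (Ttrans + RTT) = 8 / 12 = 0.666667
U = min(1, 0.666667) = 0.666667
U% = 66.67%

66.67


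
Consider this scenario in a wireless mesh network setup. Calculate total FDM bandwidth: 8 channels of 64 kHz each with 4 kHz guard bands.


Given: 8 channels, 64 kHz each, guard = 4 kHz
Channel bandwidth = 8 * 64 = 512 kHz
Guard bands = 7 gaps * 4 kHz = 28 kHz
Total = 512 + 28 = 540 kHz

540


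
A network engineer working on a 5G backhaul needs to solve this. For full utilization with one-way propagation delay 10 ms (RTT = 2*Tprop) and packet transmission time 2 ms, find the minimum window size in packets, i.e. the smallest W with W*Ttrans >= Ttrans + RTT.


Given: Ttrans = 2 ms, RTT = 20 ms (= 2 * Tprop, Tprop = 10 ms)
Time until first ACK returns = Ttrans + RTT = 2 + 20 = 22 ms
Need W * Ttrans >= Ttrans + RTT  ->  W >= (Ttrans + RTT) / Ttrans
(Ttrans + RTT) / Ttrans = 22 / 2 = 11
W_min = ceil(11) = 11

11


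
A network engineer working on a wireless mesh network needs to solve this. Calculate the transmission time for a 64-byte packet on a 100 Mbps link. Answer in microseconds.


Given: packet = 64 bytes, bandwidth = 100 Mbps
Packet in bits = 64 * 8 = 512 bits
Bandwidth = 100 * 10^6 = 100000000 bps
Time = 512 / 100000000 seconds
Time in us = 512 * 10^6 / 100000000 = 5.12

5.12


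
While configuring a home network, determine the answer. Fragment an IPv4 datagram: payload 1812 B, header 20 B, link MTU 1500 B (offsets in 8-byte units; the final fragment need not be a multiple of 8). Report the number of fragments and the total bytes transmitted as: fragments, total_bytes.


Max data per non-final fragment = floor((MTU - header)/8)*8 = floor((1500 - 20)/8)*8 = floor(1480/8)*8 = 1480 B
Final fragment needs no 8-byte alignment: it can carry up to MTU - header = 1480 B
Non-final fragments needed = ceil((payload - 1480) / 1480) = ceil(332/1480) = ceil(0.2243) = 1
Number of fragments = 1 + 1 = 2
Fragment sizes (data): 1 * 1480 B + 332 B (last, 332 <= 1480 OK)
Total bytes sent = payload + n_frags * header = 1812 + 2*20 = 1812 + 40 = 1852 B

2, 1852


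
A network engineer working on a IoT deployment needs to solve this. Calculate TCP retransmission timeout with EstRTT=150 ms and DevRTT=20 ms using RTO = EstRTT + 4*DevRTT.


Given: EstRTT = 150 ms, DevRTT = 20 ms
Timeout = EstRTT + 4 * DevRTT
4 * DevRTT = 4 * 20 = 80
Timeout = 150 + 80 = 230 ms

230


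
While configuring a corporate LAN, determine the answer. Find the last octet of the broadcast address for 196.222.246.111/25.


Given: IP = 196.222.246.111, prefix = /25
Host bits = 32 - 25 = 7
Network last octet = 111 AND mask = 0
Host part size = 2^7 - 1 = 127
Broadcast last octet = 0 OR 127 = 127

127


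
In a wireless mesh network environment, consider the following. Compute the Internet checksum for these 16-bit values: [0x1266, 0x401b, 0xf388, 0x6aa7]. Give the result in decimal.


Given words: [0x1266, 0x401b, 0xf388, 0x6aa7]
Step 1: Sum all words
Raw sum = 4710 + 16411 + 62344 + 27303 = 110768
Step 2: Fold carry: (45232 + 1) = 45233
One's complement = ~45233 & 0xFFFF = 20302

20302


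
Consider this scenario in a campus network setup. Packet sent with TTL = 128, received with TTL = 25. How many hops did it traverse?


Given: initial TTL = 128, received TTL = 25
Hops = initial TTL - received TTL
Hops = 128 - 25 = 103

103


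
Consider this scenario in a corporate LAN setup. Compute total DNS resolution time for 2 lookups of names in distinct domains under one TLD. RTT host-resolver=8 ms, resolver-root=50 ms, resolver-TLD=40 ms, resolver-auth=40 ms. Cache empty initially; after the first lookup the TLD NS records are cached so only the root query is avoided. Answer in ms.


Lookup 1 (cold cache): local + root + TLD + auth = 8 + 50 + 40 + 40 = 138 ms
Lookups 2..2 (TLD NS cached -> skip root; new domain -> still ask TLD and auth): local + TLD + auth = 8 + 40 + 40 = 88 ms each
Remaining 1 lookups: 1 * 88 = 88 ms
Total = 138 + 88 = 226 ms

226


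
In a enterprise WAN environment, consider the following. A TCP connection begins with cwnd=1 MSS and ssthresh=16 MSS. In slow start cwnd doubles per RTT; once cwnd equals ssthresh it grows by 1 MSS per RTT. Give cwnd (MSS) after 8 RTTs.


RTT 0: cwnd = 1 MSS (initial)
RTT 1: cwnd = 2 MSS (slow start, doubled)
RTT 2: cwnd = 4 MSS (slow start, doubled)
RTT 3: cwnd = 8 MSS (slow start, doubled)
RTT 4: cwnd = 16 MSS (slow start, doubled)
RTT 5: cwnd = 17 MSS (congestion avoidance, +1)
RTT 6: cwnd = 18 MSS (congestion avoidance, +1)
RTT 7: cwnd = 19 MSS (congestion avoidance, +1)
RTT 8: cwnd = 20 MSS (congestion avoidance, +1)

20


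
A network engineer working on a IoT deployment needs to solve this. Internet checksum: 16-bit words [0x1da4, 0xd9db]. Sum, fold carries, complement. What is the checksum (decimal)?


Given words: [0x1da4, 0xd9db]
Step 1: Sum all words
Raw sum = 7588 + 55771 = 63359
One's complement = ~63359 & 0xFFFF = 2176

2176


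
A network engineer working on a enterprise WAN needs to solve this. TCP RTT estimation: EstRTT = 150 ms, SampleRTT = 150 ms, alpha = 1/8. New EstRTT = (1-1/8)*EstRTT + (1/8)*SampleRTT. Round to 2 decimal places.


Given: EstRTT = 150 ms, SampleRTT = 150 ms, alpha = 1/8
New EstRTT = (1 - alpha) * EstRTT + alpha * SampleRTT
(7/8) * 150 = 131.25
(1/8) * 150 = 18.75
New EstRTT = 131.25 + 18.75 = 150 ms -> 150.00 ms (2 dp)

150.00


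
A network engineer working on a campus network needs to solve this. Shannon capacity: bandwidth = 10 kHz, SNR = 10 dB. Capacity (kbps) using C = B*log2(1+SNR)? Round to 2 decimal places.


Given: B = 10 kHz, SNR = 10 dB
SNR linear = 10^(10/10) = 10
1 + SNR = 11
log2(11) = 3.4594316186
C = 10 * 1000 * 3.4594316186 = 34594.3162 bps
C = 34.594316 kbps -> 34.59 kbps (2 dp)

34.59


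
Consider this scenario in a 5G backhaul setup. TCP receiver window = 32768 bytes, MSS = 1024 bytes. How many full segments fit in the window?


Given: RWND = 32768 bytes, MSS = 1024 bytes
Full segments = floor(RWND / MSS)
Full segments = floor(32768 / 1024)
Full segments = floor(32.0) = 32

32


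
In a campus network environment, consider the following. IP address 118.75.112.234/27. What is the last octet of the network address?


Given: IP = 118.75.112.234, prefix = /27
Subnet mask = 255.255.255.224
Last octet of IP: 234
Last octet of mask: 224
Network last octet = 234 AND 224 = 224

224


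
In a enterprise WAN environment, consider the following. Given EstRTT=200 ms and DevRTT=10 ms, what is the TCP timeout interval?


Given: EstRTT = 200 ms, DevRTT = 10 ms
Timeout = EstRTT + 4 * DevRTT
4 * DevRTT = 4 * 10 = 40
Timeout = 200 + 40 = 240 ms

240


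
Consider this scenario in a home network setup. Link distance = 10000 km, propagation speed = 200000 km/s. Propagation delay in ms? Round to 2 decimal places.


Given: distance = 10000 km, speed = 200000 km/s
Delay = distance / speed = 10000 / 200000 seconds
Delay in ms = 10000 * 1000 / 200000
Delay = 50.0000 ms
Rounded to 2 dp = 50.00 ms

50.00


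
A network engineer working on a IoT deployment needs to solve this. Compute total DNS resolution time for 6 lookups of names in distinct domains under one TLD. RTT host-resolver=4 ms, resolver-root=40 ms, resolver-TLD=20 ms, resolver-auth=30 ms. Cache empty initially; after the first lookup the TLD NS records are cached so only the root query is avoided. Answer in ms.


Lookup 1 (cold cache): local + root + TLD + auth = 4 + 40 + 20 + 30 = 94 ms
Lookups 2..6 (TLD NS cached -> skip root; new domain -> still ask TLD and auth): local + TLD + auth = 4 + 20 + 30 = 54 ms each
Remaining 5 lookups: 5 * 54 = 270 ms
Total = 94 + 270 = 364 ms

364


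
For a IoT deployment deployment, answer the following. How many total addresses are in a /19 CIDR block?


Given: CIDR prefix /19
Host bits = 32 - 19 = 13
Total addresses = 2^13 = 8192

8192


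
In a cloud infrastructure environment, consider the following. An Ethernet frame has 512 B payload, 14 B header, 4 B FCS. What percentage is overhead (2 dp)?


Given: payload = 512 B, header = 14 B, trailer = 4 B
Overhead bytes = header + trailer = 14 + 4 = 18
Total frame = payload + overhead = 512 + 18 = 530
Overhead % = 18 / 530 * 100 = 3.3962% -> 3.40% (2 dp)

3.40


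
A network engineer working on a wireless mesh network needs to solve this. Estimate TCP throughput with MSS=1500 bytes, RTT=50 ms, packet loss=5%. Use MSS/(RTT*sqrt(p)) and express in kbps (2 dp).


Given: MSS = 1500 bytes, RTT = 50 ms, loss = 5%
RTT in seconds = 50 / 1000 = 0.05
Loss rate = 5% = 0.05
sqrt(loss) = sqrt(0.05) = 0.223606797750
Throughput (bytes/s) = 1500 / (0.05 * 0.223606797750) = 134164.0786
Throughput (kbps) = 134164.0786 * 8 / 1000 = 1073.312629 -> 1073.31 kbps (2 dp)

1073.31


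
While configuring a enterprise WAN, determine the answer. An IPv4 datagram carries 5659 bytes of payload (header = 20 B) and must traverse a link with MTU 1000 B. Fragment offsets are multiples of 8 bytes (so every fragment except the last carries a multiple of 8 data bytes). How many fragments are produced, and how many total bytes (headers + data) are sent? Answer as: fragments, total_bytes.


Max data per non-final fragment = floor((MTU - header)/8)*8 = floor((1000 - 20)/8)*8 = floor(980/8)*8 = 976 B
Final fragment needs no 8-byte alignment: it can carry up to MTU - header = 980 B
Non-final fragments needed = ceil((payload - 980) / 976) = ceil(4679/976) = ceil(4.7941) = 5
Number of fragments = 5 + 1 = 6
Fragment sizes (data): 5 * 976 B + 779 B (last, 779 <= 980 OK)
Total bytes sent = payload + n_frags * header = 5659 + 6*20 = 5659 + 120 = 5779 B

6, 5779


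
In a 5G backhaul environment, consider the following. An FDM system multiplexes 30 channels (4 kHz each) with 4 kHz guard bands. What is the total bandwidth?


Given: 30 channels, 4 kHz each, guard = 4 kHz
Channel bandwidth = 30 * 4 = 120 kHz
Guard bands = 29 gaps * 4 kHz = 116 kHz
Total = 120 + 116 = 236 kHz

236


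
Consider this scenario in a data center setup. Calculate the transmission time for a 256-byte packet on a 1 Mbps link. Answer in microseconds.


Given: packet = 256 bytes, bandwidth = 1 Mbps
Packet in bits = 256 * 8 = 2048 bits
Bandwidth = 1 * 10^6 = 1000000 bps
Time = 2048 / 1000000 seconds
Time in us = 2048 * 10^6 / 1000000 = 2048

2048


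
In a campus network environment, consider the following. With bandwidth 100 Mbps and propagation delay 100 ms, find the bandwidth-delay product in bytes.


Given: bandwidth = 100 Mbps, delay = 100 ms
BDP in bits = 100 * 10^6 * 100 / 1000
BDP in bits = 10000000
BDP in bytes = 10000000 / 8 = 1250000

1250000


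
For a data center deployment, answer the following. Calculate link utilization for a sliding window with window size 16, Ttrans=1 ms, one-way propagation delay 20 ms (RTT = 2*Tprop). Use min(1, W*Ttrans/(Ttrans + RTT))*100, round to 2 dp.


Given: W = 16, Ttrans = 1 ms, RTT = 40 ms (= 2 * Tprop, Tprop = 20 ms)
Cycle time = Ttrans + RTT = 1 + 40 = 41 ms (first packet sent until its ACK returns)
W * Ttrans = 16 * 1 = 16 ms of sending per cycle
W * Ttrans / (Ttrans + RTT) = 16 / 41 = 0.390244
U = min(1, 0.390244) = 0.390244
U% = 39.02%

39.02


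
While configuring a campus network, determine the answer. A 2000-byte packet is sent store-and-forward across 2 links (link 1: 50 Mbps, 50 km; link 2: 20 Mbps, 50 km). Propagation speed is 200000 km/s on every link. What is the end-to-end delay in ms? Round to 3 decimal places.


Packet = 2000 bytes = 16000 bits. Store-and-forward: sum (t_trans + t_prop) per link.
Link 1: t_trans = 16000/(50*10^6) s = 0.3200 ms; t_prop = 50/200000 s = 0.2500 ms; subtotal = 0.5700 ms
Link 2: t_trans = 16000/(20*10^6) s = 0.8000 ms; t_prop = 50/200000 s = 0.2500 ms; subtotal = 1.0500 ms
End-to-end = 0.5700 + 1.0500 = 1.6200 ms -> 1.620 ms (3 dp)

1.620


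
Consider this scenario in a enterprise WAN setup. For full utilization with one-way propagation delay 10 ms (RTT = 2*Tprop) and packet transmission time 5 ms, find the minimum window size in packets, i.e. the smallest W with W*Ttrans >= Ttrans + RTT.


Given: Ttrans = 5 ms, RTT = 20 ms (= 2 * Tprop, Tprop = 10 ms)
Time until first ACK returns = Ttrans + RTT = 5 + 20 = 25 ms
Need W * Ttrans >= Ttrans + RTT  ->  W >= (Ttrans + RTT) / Ttrans
(Ttrans + RTT) / Ttrans = 25 / 5 = 5
W_min = ceil(5) = 5

5


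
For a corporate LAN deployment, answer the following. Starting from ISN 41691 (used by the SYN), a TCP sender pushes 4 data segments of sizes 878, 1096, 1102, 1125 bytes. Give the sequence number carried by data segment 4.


The SYN occupies sequence number ISN = 41691, so the first data byte is ISN + 1 = 41692.
SEQ of data segment i = (ISN + 1) + sum of payload sizes of segments 1..i-1.
Segment 1: SEQ = 41692, payload = 878 bytes
Segment 2: SEQ = 42570, payload = 1096 bytes
Segment 3: SEQ = 43666, payload = 1102 bytes
Segment 4: SEQ = 44768, payload = 1125 bytes
SEQ of segment 4 = 41692 + 878 + 1096 + 1102 = 44768

44768


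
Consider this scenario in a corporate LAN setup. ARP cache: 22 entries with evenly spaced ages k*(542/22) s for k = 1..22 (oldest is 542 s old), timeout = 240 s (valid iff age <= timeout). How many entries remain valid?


Ages are k * 542/22 s for k = 1..22 (spacing = 24.6364 s).
Entry k is valid iff k * 542/22 <= 240 iff k <= 22 * 240 / 542 = 9.7417
n_valid = floor(9.7417) = 9
(n_stale = 22 - 9 = 13)

9


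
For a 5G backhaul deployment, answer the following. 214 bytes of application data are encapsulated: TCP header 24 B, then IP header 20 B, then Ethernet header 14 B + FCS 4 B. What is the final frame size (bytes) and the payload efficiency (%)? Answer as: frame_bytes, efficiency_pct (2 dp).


TCP segment = 214 + 24 = 238 B
IP packet = 238 + 20 = 258 B
Ethernet frame = 258 + 14 + 4 = 276 B
Efficiency = app / frame = 214 / 276 = 0.775362 = 77.5362% -> 77.54% (2 dp)

276, 77.54


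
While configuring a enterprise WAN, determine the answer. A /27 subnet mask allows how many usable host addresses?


Given: subnet mask /27
Host bits = 32 - 27 = 5
Total addresses = 2^5 = 32
Usable hosts = 32 - 2 (network + broadcast) = 30

30


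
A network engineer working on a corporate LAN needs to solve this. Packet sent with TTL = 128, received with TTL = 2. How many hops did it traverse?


Given: initial TTL = 128, received TTL = 2
Hops = initial TTL - received TTL
Hops = 128 - 2 = 126

126


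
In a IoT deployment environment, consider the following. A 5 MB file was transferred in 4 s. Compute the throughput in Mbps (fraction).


Given: file = 5 MB, time = 4 s
File in Mb = 5 * 8 = 40 Mb
Throughput = 40 / 4 Mbps
Throughput = 10 Mbps

10


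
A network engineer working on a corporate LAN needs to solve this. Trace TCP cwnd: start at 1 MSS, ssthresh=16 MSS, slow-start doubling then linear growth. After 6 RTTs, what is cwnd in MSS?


RTT 0: cwnd = 1 MSS (initial)
RTT 1: cwnd = 2 MSS (slow start, doubled)
RTT 2: cwnd = 4 MSS (slow start, doubled)
RTT 3: cwnd = 8 MSS (slow start, doubled)
RTT 4: cwnd = 16 MSS (slow start, doubled)
RTT 5: cwnd = 17 MSS (congestion avoidance, +1)
RTT 6: cwnd = 18 MSS (congestion avoidance, +1)

18


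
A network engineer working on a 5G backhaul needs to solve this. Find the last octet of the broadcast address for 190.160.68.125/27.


Given: IP = 190.160.68.125, prefix = /27
Host bits = 32 - 27 = 5
Network last octet = 125 AND mask = 96
Host part size = 2^5 - 1 = 31
Broadcast last octet = 96 OR 31 = 127

127


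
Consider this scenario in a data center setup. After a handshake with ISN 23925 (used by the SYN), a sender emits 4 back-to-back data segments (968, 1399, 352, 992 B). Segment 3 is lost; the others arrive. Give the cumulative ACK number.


SYN uses sequence number 23925; first data byte = ISN + 1 = 23926.
Segment 1: SEQ = 23926, len = 968 B, covers [23926, 24893]
Segment 2: SEQ = 24894, len = 1399 B, covers [24894, 26292]
Segment 3: SEQ = 26293, len = 352 B, covers [26293, 26644] [LOST]
Segment 4: SEQ = 26645, len = 992 B, covers [26645, 27636]
In-order data received: bytes [23926, 26292] (segments 1..2).
Segment 3 missing -> gap begins at byte 26293; later segments buffered out of order.
Cumulative ACK = next expected in-order byte = 23926 + 968 + 1399 = 26293

26293


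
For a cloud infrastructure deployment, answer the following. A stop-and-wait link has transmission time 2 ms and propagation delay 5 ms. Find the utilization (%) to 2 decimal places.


Given: Ttrans = 2 ms, Tprop = 5 ms
RTT = 2 * Tprop = 2 * 5 = 10 ms
U = Ttrans / (Ttrans + RTT)
U = 2 / (2 + 10)
U = 2 / 12 = 0.166667
U% = 16.67%

16.67


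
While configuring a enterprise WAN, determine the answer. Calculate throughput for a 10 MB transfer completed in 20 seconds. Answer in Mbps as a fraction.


Given: file = 10 MB, time = 20 s
File in Mb = 10 * 8 = 80 Mb
Throughput = 80 / 20 Mbps
Throughput = 4 Mbps

4


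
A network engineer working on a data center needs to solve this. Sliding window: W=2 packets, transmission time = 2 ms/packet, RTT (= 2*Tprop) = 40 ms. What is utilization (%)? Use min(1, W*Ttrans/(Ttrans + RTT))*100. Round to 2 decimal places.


Given: W = 2, Ttrans = 2 ms, RTT = 40 ms (= 2 * Tprop, Tprop = 20 ms)
Cycle time = Ttrans + RTT = 2 + 40 = 42 ms (first packet sent until its ACK returns)
W * Ttrans = 2 * 2 = 4 ms of sending per cycle
W * Ttrans / (Ttrans + RTT) = 4 / 42 = 0.095238
U = min(1, 0.095238) = 0.095238
U% = 9.52%

9.52


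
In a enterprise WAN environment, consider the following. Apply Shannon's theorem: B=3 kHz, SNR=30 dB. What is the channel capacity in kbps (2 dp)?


Given: B = 3 kHz, SNR = 30 dB
SNR linear = 10^(30/10) = 1000
1 + SNR = 1001
log2(1001) = 9.9672262588
C = 3 * 1000 * 9.9672262588 = 29901.6788 bps
C = 29.901679 kbps -> 29.90 kbps (2 dp)

29.90


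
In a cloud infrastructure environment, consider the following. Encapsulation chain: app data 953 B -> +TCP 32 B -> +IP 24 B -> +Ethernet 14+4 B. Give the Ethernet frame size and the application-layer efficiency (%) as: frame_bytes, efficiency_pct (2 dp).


TCP segment = 953 + 32 = 985 B
IP packet = 985 + 24 = 1009 B
Ethernet frame = 1009 + 14 + 4 = 1027 B
Efficiency = app / frame = 953 / 1027 = 0.927945 = 92.7945% -> 92.79% (2 dp)

1027, 92.79


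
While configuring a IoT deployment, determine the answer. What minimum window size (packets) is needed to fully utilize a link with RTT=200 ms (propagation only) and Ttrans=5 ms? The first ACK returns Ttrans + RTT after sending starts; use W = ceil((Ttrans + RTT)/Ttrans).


Given: Ttrans = 5 ms, RTT = 200 ms (= 2 * Tprop, Tprop = 100 ms)
Time until first ACK returns = Ttrans + RTT = 5 + 200 = 205 ms
Need W * Ttrans >= Ttrans + RTT  ->  W >= (Ttrans + RTT) / Ttrans
(Ttrans + RTT) / Ttrans = 205 / 5 = 41
W_min = ceil(41) = 41

41


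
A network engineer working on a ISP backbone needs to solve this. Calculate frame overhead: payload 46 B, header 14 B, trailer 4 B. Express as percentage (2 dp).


Given: payload = 46 B, header = 14 B, trailer = 4 B
Overhead bytes = header + trailer = 14 + 4 = 18
Total frame = payload + overhead = 46 + 18 = 64
Overhead % = 18 / 64 * 100 = 28.1250% -> 28.13% (2 dp)

28.13


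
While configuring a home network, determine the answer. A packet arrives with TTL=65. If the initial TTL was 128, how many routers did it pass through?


Given: initial TTL = 128, received TTL = 65
Hops = initial TTL - received TTL
Hops = 128 - 65 = 63

63


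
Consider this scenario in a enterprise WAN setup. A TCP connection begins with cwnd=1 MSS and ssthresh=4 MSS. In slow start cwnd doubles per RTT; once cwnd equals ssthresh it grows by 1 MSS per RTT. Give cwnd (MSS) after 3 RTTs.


RTT 0: cwnd = 1 MSS (initial)
RTT 1: cwnd = 2 MSS (slow start, doubled)
RTT 2: cwnd = 4 MSS (slow start, doubled)
RTT 3: cwnd = 5 MSS (congestion avoidance, +1)

5


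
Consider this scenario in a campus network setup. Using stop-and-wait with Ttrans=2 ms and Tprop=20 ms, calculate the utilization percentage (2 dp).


Given: Ttrans = 2 ms, Tprop = 20 ms
RTT = 2 * Tprop = 2 * 20 = 40 ms
U = Ttrans / (Ttrans + RTT)
U = 2 / (2 + 40)
U = 2 / 42 = 0.047619
U% = 4.76%

4.76


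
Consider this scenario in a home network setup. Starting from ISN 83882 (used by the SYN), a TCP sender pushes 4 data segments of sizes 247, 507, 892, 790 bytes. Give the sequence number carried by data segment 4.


The SYN occupies sequence number ISN = 83882, so the first data byte is ISN + 1 = 83883.
SEQ of data segment i = (ISN + 1) + sum of payload sizes of segments 1..i-1.
Segment 1: SEQ = 83883, payload = 247 bytes
Segment 2: SEQ = 84130, payload = 507 bytes
Segment 3: SEQ = 84637, payload = 892 bytes
Segment 4: SEQ = 85529, payload = 790 bytes
SEQ of segment 4 = 83883 + 247 + 507 + 892 = 85529

85529


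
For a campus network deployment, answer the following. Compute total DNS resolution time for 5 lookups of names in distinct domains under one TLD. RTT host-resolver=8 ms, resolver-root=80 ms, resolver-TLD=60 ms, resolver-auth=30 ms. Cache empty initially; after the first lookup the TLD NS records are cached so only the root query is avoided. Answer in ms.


Lookup 1 (cold cache): local + root + TLD + auth = 8 + 80 + 60 + 30 = 178 ms
Lookups 2..5 (TLD NS cached -> skip root; new domain -> still ask TLD and auth): local + TLD + auth = 8 + 60 + 30 = 98 ms each
Remaining 4 lookups: 4 * 98 = 392 ms
Total = 178 + 392 = 570 ms

570


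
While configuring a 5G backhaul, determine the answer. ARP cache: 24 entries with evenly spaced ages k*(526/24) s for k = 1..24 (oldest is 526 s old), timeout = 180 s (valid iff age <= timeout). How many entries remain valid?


Ages are k * 526/24 s for k = 1..24 (spacing = 21.9167 s).
Entry k is valid iff k * 526/24 <= 180 iff k <= 24 * 180 / 526 = 8.2129
n_valid = floor(8.2129) = 8
(n_stale = 24 - 8 = 16)

8


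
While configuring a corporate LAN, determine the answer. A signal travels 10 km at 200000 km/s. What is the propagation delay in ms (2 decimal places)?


Given: distance = 10 km, speed = 200000 km/s
Delay = distance / speed = 10 / 200000 seconds
Delay in ms = 10 * 1000 / 200000
Delay = 0.0500 ms
Rounded to 2 dp = 0.05 ms

0.05


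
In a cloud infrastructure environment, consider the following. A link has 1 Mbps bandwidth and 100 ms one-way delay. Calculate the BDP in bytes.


Given: bandwidth = 1 Mbps, delay = 100 ms
BDP in bits = 1 * 10^6 * 100 / 1000
BDP in bits = 100000
BDP in bytes = 100000 / 8 = 12500

12500


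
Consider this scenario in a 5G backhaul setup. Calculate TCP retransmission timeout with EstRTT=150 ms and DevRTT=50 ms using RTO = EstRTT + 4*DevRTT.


Given: EstRTT = 150 ms, DevRTT = 50 ms
Timeout = EstRTT + 4 * DevRTT
4 * DevRTT = 4 * 50 = 200
Timeout = 150 + 200 = 350 ms

350


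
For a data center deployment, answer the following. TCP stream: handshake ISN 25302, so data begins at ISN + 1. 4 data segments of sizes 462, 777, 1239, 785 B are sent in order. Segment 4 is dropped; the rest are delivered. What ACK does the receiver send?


SYN uses sequence number 25302; first data byte = ISN + 1 = 25303.
Segment 1: SEQ = 25303, len = 462 B, covers [25303, 25764]
Segment 2: SEQ = 25765, len = 777 B, covers [25765, 26541]
Segment 3: SEQ = 26542, len = 1239 B, covers [26542, 27780]
Segment 4: SEQ = 27781, len = 785 B, covers [27781, 28565] [LOST]
In-order data received: bytes [25303, 27780] (segments 1..3).
Segment 4 missing -> gap begins at byte 27781.
Cumulative ACK = next expected in-order byte = 25303 + 462 + 777 + 1239 = 27781

27781


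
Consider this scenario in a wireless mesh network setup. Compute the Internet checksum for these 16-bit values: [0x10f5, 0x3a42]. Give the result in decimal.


Given words: [0x10f5, 0x3a42]
Step 1: Sum all words
Raw sum = 4341 + 14914 = 19255
One's complement = ~19255 & 0xFFFF = 46280

46280


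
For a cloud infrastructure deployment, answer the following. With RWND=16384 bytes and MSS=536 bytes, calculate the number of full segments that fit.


Given: RWND = 16384 bytes, MSS = 536 bytes
Full segments = floor(RWND / MSS)
Full segments = floor(16384 / 536)
Full segments = floor(30.5672) = 30

30


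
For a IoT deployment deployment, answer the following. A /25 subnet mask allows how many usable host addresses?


Given: subnet mask /25
Host bits = 32 - 25 = 7
Total addresses = 2^7 = 128
Usable hosts = 128 - 2 (network + broadcast) = 126

126


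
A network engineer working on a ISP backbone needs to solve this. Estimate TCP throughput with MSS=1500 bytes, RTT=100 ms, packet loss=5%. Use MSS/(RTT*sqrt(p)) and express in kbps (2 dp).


Given: MSS = 1500 bytes, RTT = 100 ms, loss = 5%
RTT in seconds = 100 / 1000 = 0.1
Loss rate = 5% = 0.05
sqrt(loss) = sqrt(0.05) = 0.223606797750
Throughput (bytes/s) = 1500 / (0.1 * 0.223606797750) = 67082.0393
Throughput (kbps) = 67082.0393 * 8 / 1000 = 536.656315 -> 536.66 kbps (2 dp)

536.66


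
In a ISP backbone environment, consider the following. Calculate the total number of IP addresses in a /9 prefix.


Given: CIDR prefix /9
Host bits = 32 - 9 = 23
Total addresses = 2^23 = 8388608

8388608


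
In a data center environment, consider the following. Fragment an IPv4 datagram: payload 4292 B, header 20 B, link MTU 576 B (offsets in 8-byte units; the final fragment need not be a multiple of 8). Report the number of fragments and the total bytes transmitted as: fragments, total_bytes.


Max data per non-final fragment = floor((MTU - header)/8)*8 = floor((576 - 20)/8)*8 = floor(556/8)*8 = 552 B
Final fragment needs no 8-byte alignment: it can carry up to MTU - header = 556 B
Non-final fragments needed = ceil((payload - 556) / 552) = ceil(3736/552) = ceil(6.7681) = 7
Number of fragments = 7 + 1 = 8
Fragment sizes (data): 7 * 552 B + 428 B (last, 428 <= 556 OK)
Total bytes sent = payload + n_frags * header = 4292 + 8*20 = 4292 + 160 = 4452 B

8, 4452


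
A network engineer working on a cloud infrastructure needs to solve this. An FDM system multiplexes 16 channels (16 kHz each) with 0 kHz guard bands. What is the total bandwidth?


Given: 16 channels, 16 kHz each, guard = 0 kHz
Channel bandwidth = 16 * 16 = 256 kHz
Guard bands = 15 gaps * 0 kHz = 0 kHz
Total = 256 + 0 = 256 kHz

256


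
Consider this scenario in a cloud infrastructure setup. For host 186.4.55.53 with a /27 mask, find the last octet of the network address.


Given: IP = 186.4.55.53, prefix = /27
Subnet mask = 255.255.255.224
Last octet of IP: 53
Last octet of mask: 224
Network last octet = 53 AND 224 = 32

32


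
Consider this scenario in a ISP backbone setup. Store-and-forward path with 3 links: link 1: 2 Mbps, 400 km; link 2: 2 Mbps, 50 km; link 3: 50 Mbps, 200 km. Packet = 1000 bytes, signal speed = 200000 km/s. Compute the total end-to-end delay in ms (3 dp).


Packet = 1000 bytes = 8000 bits. Store-and-forward: sum (t_trans + t_prop) per link.
Link 1: t_trans = 8000/(2*10^6) s = 4.0000 ms; t_prop = 400/200000 s = 2.0000 ms; subtotal = 6.0000 ms
Link 2: t_trans = 8000/(2*10^6) s = 4.0000 ms; t_prop = 50/200000 s = 0.2500 ms; subtotal = 4.2500 ms
Link 3: t_trans = 8000/(50*10^6) s = 0.1600 ms; t_prop = 200/200000 s = 1.0000 ms; subtotal = 1.1600 ms
End-to-end = 6.0000 + 4.2500 + 1.1600 = 11.4100 ms -> 11.410 ms (3 dp)

11.410


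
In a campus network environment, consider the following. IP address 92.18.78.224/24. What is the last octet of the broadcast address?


Given: IP = 92.18.78.224, prefix = /24
Host bits = 32 - 24 = 8
Network last octet = 224 AND mask = 0
Host part size = 2^8 - 1 = 255
Broadcast last octet = 0 OR 255 = 255

255


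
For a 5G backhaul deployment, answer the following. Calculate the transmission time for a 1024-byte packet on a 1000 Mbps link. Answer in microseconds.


Given: packet = 1024 bytes, bandwidth = 1000 Mbps
Packet in bits = 1024 * 8 = 8192 bits
Bandwidth = 1000 * 10^6 = 1000000000 bps
Time = 8192 / 1000000000 seconds
Time in us = 8192 * 10^6 / 1000000000 = 8.192

8.192


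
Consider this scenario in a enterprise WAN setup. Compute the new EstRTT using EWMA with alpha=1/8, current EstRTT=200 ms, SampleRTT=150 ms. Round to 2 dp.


Given: EstRTT = 200 ms, SampleRTT = 150 ms, alpha = 1/8
New EstRTT = (1 - alpha) * EstRTT + alpha * SampleRTT
(7/8) * 200 = 175
(1/8) * 150 = 18.75
New EstRTT = 175 + 18.75 = 193.75 ms -> 193.75 ms (2 dp)

193.75


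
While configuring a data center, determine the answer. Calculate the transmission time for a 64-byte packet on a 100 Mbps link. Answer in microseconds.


Given: packet = 64 bytes, bandwidth = 100 Mbps
Packet in bits = 64 * 8 = 512 bits
Bandwidth = 100 * 10^6 = 100000000 bps
Time = 512 / 100000000 seconds
Time in us = 512 * 10^6 / 100000000 = 5.12

5.12


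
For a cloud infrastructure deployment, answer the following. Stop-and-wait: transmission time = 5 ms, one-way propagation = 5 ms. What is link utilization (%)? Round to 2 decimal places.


Given: Ttrans = 5 ms, Tprop = 5 ms
RTT = 2 * Tprop = 2 * 5 = 10 ms
U = Ttrans / (Ttrans + RTT)
U = 5 / (5 + 10)
U = 5 / 15 = 0.333333
U% = 33.33%

33.33


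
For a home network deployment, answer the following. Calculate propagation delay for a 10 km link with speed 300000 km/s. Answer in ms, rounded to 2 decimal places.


Given: distance = 10 km, speed = 300000 km/s
Delay = distance / speed = 10 / 300000 seconds
Delay in ms = 10 * 1000 / 300000
Delay = 0.0333 ms
Rounded to 2 dp = 0.03 ms

0.03


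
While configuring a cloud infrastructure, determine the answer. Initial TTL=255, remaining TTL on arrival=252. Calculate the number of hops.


Given: initial TTL = 255, received TTL = 252
Hops = initial TTL - received TTL
Hops = 255 - 252 = 3

3


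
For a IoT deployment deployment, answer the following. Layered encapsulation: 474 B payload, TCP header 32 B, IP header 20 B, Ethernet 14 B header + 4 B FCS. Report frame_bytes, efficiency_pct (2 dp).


TCP segment = 474 + 32 = 506 B
IP packet = 506 + 20 = 526 B
Ethernet frame = 526 + 14 + 4 = 544 B
Efficiency = app / frame = 474 / 544 = 0.871324 = 87.1324% -> 87.13% (2 dp)

544, 87.13


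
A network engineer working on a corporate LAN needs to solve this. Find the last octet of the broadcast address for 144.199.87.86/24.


Given: IP = 144.199.87.86, prefix = /24
Host bits = 32 - 24 = 8
Network last octet = 86 AND mask = 0
Host part size = 2^8 - 1 = 255
Broadcast last octet = 0 OR 255 = 255

255


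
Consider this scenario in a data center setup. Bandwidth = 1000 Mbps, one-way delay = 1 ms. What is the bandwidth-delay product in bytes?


Given: bandwidth = 1000 Mbps, delay = 1 ms
BDP in bits = 1000 * 10^6 * 1 / 1000
BDP in bits = 1000000
BDP in bytes = 1000000 / 8 = 125000

125000


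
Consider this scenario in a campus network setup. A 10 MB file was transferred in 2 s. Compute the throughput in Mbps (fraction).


Given: file = 10 MB, time = 2 s
File in Mb = 10 * 8 = 80 Mb
Throughput = 80 / 2 Mbps
Throughput = 40 Mbps

40


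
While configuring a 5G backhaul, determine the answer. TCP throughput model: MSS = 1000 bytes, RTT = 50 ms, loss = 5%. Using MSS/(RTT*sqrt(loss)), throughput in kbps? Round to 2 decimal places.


Given: MSS = 1000 bytes, RTT = 50 ms, loss = 5%
RTT in seconds = 50 / 1000 = 0.05
Loss rate = 5% = 0.05
sqrt(loss) = sqrt(0.05) = 0.223606797750
Throughput (bytes/s) = 1000 / (0.05 * 0.223606797750) = 89442.7191
Throughput (kbps) = 89442.7191 * 8 / 1000 = 715.541753 -> 715.54 kbps (2 dp)

715.54
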